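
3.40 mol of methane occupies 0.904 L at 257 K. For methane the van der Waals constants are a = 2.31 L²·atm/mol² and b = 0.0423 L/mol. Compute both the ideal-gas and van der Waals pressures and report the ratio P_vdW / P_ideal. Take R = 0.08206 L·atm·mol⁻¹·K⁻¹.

Ideal: P_ideal = nRT/V = (3.40)(0.08206)(257)/0.904 = 79.3186 atm
vdW: P = nRT/(V − nb) − a n²/V² = 71.7040/0.760180 − 26.7036/0.817216 = 94.3250 − 32.6763 = 61.6487 atm
Ratio = 61.6487/79.3186 = 0.7772

P_vdW / P_ideal ≈ 0.7772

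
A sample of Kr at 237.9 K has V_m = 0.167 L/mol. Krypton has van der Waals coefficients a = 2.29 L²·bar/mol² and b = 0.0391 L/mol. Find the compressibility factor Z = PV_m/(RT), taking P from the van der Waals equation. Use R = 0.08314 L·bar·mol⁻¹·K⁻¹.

Z ≈ 0.6124

P = RT/(V_m − b) − a/V_m² = (0.08314)(237.9)/(0.167 − 0.0391) − 2.29/(0.167)²
  = 19.779/0.12790 − 82.111 = 154.64 − 82.111 = 72.53 bar
Z = PV_m/(RT) = (72.53)(0.167)/((0.08314)(237.9)) = 12.113/19.779 = 0.6124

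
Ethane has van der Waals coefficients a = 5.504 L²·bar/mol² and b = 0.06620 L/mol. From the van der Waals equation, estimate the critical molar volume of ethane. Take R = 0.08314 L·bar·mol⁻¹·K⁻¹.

For a van der Waals gas, V_m,c = 3b.
V_m,c = 3×0.06620 = 0.1986 L/mol

V_m,c ≈ 0.1986 L/mol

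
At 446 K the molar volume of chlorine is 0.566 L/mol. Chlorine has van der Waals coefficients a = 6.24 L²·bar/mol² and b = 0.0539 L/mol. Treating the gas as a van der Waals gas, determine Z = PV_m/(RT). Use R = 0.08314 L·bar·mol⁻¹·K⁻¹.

Z ≈ 0.8079

P = RT/(V_m − b) − a/V_m² = (0.08314)(446)/(0.566 − 0.0539) − 6.24/(0.566)²
  = 37.080/0.51210 − 19.478 = 72.408 − 19.478 = 52.930 bar
Z = PV_m/(RT) = (52.930)(0.566)/((0.08314)(446)) = 29.958/37.080 = 0.8079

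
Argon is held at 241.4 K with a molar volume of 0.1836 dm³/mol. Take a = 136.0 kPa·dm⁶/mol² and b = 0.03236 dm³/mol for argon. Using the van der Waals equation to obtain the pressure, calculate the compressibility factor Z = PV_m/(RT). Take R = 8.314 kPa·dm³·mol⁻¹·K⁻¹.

Z ≈ 0.8449

P = RT/(V_m − b) − a/V_m² = (8.314)(241.4)/(0.1836 − 0.03236) − 136.0/(0.1836)²
  = 2007.0/0.15124 − 4034.5 = 13270 − 4034.5 = 9236 kPa
Z = PV_m/(RT) = (9236)(0.1836)/((8.314)(241.4)) = 1695.7/2007.0 = 0.8449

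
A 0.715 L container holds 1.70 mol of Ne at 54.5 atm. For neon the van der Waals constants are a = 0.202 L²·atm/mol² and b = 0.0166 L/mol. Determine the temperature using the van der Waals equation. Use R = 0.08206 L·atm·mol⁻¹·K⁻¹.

T ≈ 273.9 K

T = (P + a n²/V²)(V − nb)/(nR)
P + a n²/V² = 54.5 + (0.202)(1.70)²/(0.715)² = 55.642 atm
V − nb = 0.715 − (1.70)(0.0166) = 0.68678 L
T = (55.642)(0.68678)/((1.70)(0.08206)) = 273.9 K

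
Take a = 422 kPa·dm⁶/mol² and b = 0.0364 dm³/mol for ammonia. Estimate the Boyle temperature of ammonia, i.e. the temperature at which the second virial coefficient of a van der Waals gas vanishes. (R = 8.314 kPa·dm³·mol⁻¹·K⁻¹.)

For a van der Waals gas the second virial coefficient B₂ = b − a/(RT) vanishes at T_B = a/(Rb).
T_B = 422/(8.314×0.0364) = 422/0.30263 = 1394 K

T_B ≈ 1394 K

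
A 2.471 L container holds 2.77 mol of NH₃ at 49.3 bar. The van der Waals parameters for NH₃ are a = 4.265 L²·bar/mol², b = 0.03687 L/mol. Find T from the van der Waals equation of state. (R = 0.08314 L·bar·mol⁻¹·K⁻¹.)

T ≈ 562.2 K

T = (P + a n²/V²)(V − nb)/(nR)
P + a n²/V² = 49.3 + (4.265)(2.77)²/(2.471)² = 54.660 bar
V − nb = 2.471 − (2.77)(0.03687) = 2.3689 L
T = (54.660)(2.3689)/((2.77)(0.08314)) = 562.2 K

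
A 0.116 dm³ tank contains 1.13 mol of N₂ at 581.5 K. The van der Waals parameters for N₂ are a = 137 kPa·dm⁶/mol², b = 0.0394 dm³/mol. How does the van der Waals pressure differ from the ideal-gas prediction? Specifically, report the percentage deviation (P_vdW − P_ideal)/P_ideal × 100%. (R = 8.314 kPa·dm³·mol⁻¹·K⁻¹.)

Ideal: P_ideal = nRT/V = (1.13)(8.314)(581.5)/0.116 = 47095.6 kPa
vdW: P = nRT/(V − nb) − a n²/V² = 5463.09/0.0714780 − 174.935/0.0134560 = 76430.4 − 13000.5 = 63429.9 kPa
% deviation = (63429.9 − 47095.6)/47095.6 × 100% = 34.68%

34.68 %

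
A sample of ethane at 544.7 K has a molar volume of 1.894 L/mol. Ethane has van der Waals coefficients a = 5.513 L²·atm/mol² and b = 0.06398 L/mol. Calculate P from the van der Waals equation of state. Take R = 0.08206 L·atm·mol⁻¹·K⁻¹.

P = RT/(V_m − b) − a/V_m²
RT/(V_m − b) = (0.08206)(544.7)/(1.894 − 0.06398) = 44.698/1.8300 = 24.425 atm
a/V_m² = 5.513/(1.894)² = 1.5368 atm
P = 24.425 − 1.5368 = 22.89 atm

P ≈ 22.89 atm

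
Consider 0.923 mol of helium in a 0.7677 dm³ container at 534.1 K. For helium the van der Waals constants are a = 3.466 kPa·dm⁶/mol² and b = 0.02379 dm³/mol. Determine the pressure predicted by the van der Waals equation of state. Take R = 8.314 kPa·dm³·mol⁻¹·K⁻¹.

P ≈ 5491 kPa

P = nRT/(V − nb) − a n²/V²
nRT/(V − nb) = (0.923)(8.314)(534.1)/(0.7677 − 0.923×0.02379) = 4098.6/0.74574 = 5496.0 kPa
a n²/V² = (3.466)(0.923)²/(0.7677)² = 5.0101 kPa
P = 5496.0 − 5.0101 = 5491 kPa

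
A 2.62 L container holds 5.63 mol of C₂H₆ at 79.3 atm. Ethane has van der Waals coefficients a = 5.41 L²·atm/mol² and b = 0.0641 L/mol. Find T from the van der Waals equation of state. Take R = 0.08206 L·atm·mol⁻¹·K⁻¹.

T = (P + a n²/V²)(V − nb)/(nR)
P + a n²/V² = 79.3 + (5.41)(5.63)²/(2.62)² = 104.28 atm
V − nb = 2.62 − (5.63)(0.0641) = 2.2591 L
T = (104.28)(2.2591)/((5.63)(0.08206)) = 509.9 K

T ≈ 509.9 K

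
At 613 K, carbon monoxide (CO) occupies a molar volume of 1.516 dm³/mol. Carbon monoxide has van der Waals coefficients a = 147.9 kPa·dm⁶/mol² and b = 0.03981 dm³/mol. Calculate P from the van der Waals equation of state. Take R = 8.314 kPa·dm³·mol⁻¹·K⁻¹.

P = RT/(V_m − b) − a/V_m²
RT/(V_m − b) = (8.314)(613)/(1.516 − 0.03981) = 5096.5/1.4762 = 3452.4 kPa
a/V_m² = 147.9/(1.516)² = 64.353 kPa
P = 3452.4 − 64.353 = 3388 kPa

P ≈ 3388 kPa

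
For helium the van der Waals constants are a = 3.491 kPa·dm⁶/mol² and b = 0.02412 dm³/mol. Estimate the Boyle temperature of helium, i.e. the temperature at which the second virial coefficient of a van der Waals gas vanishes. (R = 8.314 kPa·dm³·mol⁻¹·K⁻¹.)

For a van der Waals gas the second virial coefficient B₂ = b − a/(RT) vanishes at T_B = a/(Rb).
T_B = 3.491/(8.314×0.02412) = 3.491/0.20053 = 17.41 K

T_B ≈ 17.41 K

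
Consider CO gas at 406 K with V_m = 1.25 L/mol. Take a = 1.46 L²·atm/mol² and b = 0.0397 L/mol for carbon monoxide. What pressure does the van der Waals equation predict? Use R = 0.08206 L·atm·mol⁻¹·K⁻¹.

P ≈ 26.59 atm

P = RT/(V_m − b) − a/V_m²
RT/(V_m − b) = (0.08206)(406)/(1.25 − 0.0397) = 33.316/1.2103 = 27.527 atm
a/V_m² = 1.46/(1.25)² = 0.93440 atm
P = 27.527 − 0.93440 = 26.59 atm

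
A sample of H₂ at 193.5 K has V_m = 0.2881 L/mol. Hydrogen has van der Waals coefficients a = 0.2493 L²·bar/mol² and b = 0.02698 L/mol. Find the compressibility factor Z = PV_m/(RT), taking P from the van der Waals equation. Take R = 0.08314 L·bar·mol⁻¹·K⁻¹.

Z ≈ 1.050

P = RT/(V_m − b) − a/V_m² = (0.08314)(193.5)/(0.2881 − 0.02698) − 0.2493/(0.2881)²
  = 16.088/0.26112 − 3.0036 = 61.612 − 3.0036 = 58.608 bar
Z = PV_m/(RT) = (58.608)(0.2881)/((0.08314)(193.5)) = 16.885/16.088 = 1.050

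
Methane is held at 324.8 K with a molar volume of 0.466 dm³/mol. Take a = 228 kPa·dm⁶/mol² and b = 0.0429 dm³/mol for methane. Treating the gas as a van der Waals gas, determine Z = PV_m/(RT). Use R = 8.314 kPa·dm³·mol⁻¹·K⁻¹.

Z ≈ 0.9202

P = RT/(V_m − b) − a/V_m² = (8.314)(324.8)/(0.466 − 0.0429) − 228/(0.466)²
  = 2700.4/0.42310 − 1049.9 = 6382.4 − 1049.9 = 5332.5 kPa
Z = PV_m/(RT) = (5332.5)(0.466)/((8.314)(324.8)) = 2484.9/2700.4 = 0.9202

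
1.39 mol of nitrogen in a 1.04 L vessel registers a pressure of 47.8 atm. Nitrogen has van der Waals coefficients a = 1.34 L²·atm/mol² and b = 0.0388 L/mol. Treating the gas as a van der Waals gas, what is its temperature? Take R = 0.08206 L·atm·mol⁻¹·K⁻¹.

T ≈ 433.9 K

T = (P + a n²/V²)(V − nb)/(nR)
P + a n²/V² = 47.8 + (1.34)(1.39)²/(1.04)² = 50.194 atm
V − nb = 1.04 − (1.39)(0.0388) = 0.98607 L
T = (50.194)(0.98607)/((1.39)(0.08206)) = 433.9 K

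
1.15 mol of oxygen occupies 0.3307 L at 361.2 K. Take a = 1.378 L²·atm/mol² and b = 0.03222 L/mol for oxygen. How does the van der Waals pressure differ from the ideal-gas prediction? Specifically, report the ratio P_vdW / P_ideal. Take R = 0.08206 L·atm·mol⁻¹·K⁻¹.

P_vdW / P_ideal ≈ 0.9645

Ideal: P_ideal = nRT/V = (1.15)(0.08206)(361.2)/0.3307 = 103.073 atm
vdW: P = nRT/(V − nb) − a n²/V² = 34.0861/0.293647 − 1.82241/0.109362 = 116.078 − 16.6640 = 99.414 atm
Ratio = 99.414/103.073 = 0.9645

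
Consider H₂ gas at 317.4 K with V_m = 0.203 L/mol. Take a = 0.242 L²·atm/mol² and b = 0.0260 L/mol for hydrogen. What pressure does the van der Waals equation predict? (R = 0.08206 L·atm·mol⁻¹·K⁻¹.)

P = RT/(V_m − b) − a/V_m²
RT/(V_m − b) = (0.08206)(317.4)/(0.203 − 0.0260) = 26.046/0.17700 = 147.15 atm
a/V_m² = 0.242/(0.203)² = 5.8725 atm
P = 147.15 − 5.8725 = 141.3 atm

P ≈ 141.3 atm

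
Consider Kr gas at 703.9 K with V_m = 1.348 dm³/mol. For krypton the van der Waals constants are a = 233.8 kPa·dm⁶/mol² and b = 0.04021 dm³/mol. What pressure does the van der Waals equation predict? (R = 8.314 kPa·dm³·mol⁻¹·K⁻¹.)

P = RT/(V_m − b) − a/V_m²
RT/(V_m − b) = (8.314)(703.9)/(1.348 − 0.04021) = 5852.2/1.3078 = 4474.8 kPa
a/V_m² = 233.8/(1.348)² = 128.67 kPa
P = 4474.8 − 128.67 = 4346 kPa

P ≈ 4346 kPa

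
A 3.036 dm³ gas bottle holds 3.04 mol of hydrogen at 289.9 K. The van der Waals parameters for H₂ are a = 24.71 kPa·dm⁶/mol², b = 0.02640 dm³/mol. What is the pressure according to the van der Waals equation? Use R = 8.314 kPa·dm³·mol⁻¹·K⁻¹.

P ≈ 2454 kPa

P = nRT/(V − nb) − a n²/V²
nRT/(V − nb) = (3.04)(8.314)(289.9)/(3.036 − 3.04×0.02640) = 7327.1/2.9557 = 2479.0 kPa
a n²/V² = (24.71)(3.04)²/(3.036)² = 24.775 kPa
P = 2479.0 − 24.775 = 2454 kPa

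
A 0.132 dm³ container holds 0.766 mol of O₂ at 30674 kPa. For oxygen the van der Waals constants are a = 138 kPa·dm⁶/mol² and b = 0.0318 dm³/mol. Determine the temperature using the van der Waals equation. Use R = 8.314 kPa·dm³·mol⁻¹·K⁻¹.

T = (P + a n²/V²)(V − nb)/(nR)
P + a n²/V² = 30674 + (138)(0.766)²/(0.132)² = 35321 kPa
V − nb = 0.132 − (0.766)(0.0318) = 0.10764 dm³
T = (35321)(0.10764)/((0.766)(8.314)) = 597.0 K

T ≈ 597.0 K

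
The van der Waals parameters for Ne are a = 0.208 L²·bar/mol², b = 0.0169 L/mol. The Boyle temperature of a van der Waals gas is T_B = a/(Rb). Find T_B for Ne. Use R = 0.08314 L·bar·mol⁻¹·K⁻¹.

For a van der Waals gas the second virial coefficient B₂ = b − a/(RT) vanishes at T_B = a/(Rb).
T_B = 0.208/(0.08314×0.0169) = 0.208/0.0014051 = 148.0 K

T_B ≈ 148.0 K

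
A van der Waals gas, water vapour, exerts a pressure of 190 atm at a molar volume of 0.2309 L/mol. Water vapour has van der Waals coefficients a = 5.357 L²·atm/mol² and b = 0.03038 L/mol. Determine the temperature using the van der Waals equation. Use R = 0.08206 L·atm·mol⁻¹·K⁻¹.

T ≈ 709.8 K

T = (P + a/V_m²)(V_m − b)/R
P + a/V_m² = 190 + 5.357/(0.2309)² = 290.48 atm
V_m − b = 0.2309 − 0.03038 = 0.20052 L/mol
T = (290.48)(0.20052)/0.08206 = 709.8 K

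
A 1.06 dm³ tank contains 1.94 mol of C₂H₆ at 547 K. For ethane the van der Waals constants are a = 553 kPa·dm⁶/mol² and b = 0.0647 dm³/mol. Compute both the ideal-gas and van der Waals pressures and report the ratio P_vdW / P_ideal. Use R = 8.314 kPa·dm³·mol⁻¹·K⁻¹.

Ideal: P_ideal = nRT/V = (1.94)(8.314)(547)/1.06 = 8323.26 kPa
vdW: P = nRT/(V − nb) − a n²/V² = 8822.65/0.934482 − 2081.27/1.12360 = 9441.22 − 1852.32 = 7588.90 kPa
Ratio = 7588.90/8323.26 = 0.9118

P_vdW / P_ideal ≈ 0.9118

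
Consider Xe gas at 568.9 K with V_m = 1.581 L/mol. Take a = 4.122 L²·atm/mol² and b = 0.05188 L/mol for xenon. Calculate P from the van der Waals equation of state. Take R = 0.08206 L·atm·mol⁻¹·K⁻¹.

P ≈ 28.88 atm

P = RT/(V_m − b) − a/V_m²
RT/(V_m − b) = (0.08206)(568.9)/(1.581 − 0.05188) = 46.684/1.5291 = 30.530 atm
a/V_m² = 4.122/(1.581)² = 1.6491 atm
P = 30.530 − 1.6491 = 28.88 atm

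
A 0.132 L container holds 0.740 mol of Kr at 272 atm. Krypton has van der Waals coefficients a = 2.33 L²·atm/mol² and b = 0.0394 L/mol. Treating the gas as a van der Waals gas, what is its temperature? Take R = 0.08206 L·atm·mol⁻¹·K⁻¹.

T ≈ 584.7 K

T = (P + a n²/V²)(V − nb)/(nR)
P + a n²/V² = 272 + (2.33)(0.740)²/(0.132)² = 345.23 atm
V − nb = 0.132 − (0.740)(0.0394) = 0.10284 L
T = (345.23)(0.10284)/((0.740)(0.08206)) = 584.7 K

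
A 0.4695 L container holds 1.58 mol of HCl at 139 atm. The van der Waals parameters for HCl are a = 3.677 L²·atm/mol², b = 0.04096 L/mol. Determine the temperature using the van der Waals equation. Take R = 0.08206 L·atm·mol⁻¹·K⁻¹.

T ≈ 564.0 K

T = (P + a n²/V²)(V − nb)/(nR)
P + a n²/V² = 139 + (3.677)(1.58)²/(0.4695)² = 180.64 atm
V − nb = 0.4695 − (1.58)(0.04096) = 0.40478 L
T = (180.64)(0.40478)/((1.58)(0.08206)) = 564.0 K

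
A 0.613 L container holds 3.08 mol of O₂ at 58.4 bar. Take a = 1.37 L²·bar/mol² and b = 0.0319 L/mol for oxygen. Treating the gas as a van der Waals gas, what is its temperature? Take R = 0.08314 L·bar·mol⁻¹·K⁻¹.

T = (P + a n²/V²)(V − nb)/(nR)
P + a n²/V² = 58.4 + (1.37)(3.08)²/(0.613)² = 92.986 bar
V − nb = 0.613 − (3.08)(0.0319) = 0.51475 L
T = (92.986)(0.51475)/((3.08)(0.08314)) = 186.9 K

T ≈ 186.9 K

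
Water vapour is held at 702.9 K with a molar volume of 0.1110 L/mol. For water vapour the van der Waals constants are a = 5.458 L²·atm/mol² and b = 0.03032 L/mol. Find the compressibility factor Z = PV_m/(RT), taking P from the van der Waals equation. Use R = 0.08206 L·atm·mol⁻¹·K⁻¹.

Z ≈ 0.5233

P = RT/(V_m − b) − a/V_m² = (0.08206)(702.9)/(0.1110 − 0.03032) − 5.458/(0.1110)²
  = 57.680/0.080680 − 442.98 = 714.92 − 442.98 = 271.94 atm
Z = PV_m/(RT) = (271.94)(0.1110)/((0.08206)(702.9)) = 30.185/57.680 = 0.5233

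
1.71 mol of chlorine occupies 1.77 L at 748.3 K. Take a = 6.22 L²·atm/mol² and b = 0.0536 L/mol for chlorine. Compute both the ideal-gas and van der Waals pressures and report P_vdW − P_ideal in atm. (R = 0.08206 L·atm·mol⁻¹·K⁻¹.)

ΔP ≈ -2.566 atm

Ideal: P_ideal = nRT/V = (1.71)(0.08206)(748.3)/1.77 = 59.3240 atm
vdW: P = nRT/(V − nb) − a n²/V² = 105.003/1.67834 − 18.1879/3.13290 = 62.5636 − 5.80545 = 56.7582 atm
ΔP = 56.7582 − 59.3240 = -2.566 atm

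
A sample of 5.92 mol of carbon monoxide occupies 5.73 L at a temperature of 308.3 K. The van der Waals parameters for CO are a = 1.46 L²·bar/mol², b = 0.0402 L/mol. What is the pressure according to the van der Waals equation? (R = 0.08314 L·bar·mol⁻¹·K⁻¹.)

P ≈ 26.07 bar

P = nRT/(V − nb) − a n²/V²
nRT/(V − nb) = (5.92)(0.08314)(308.3)/(5.73 − 5.92×0.0402) = 151.74/5.4920 = 27.629 bar
a n²/V² = (1.46)(5.92)²/(5.73)² = 1.5584 bar
P = 27.629 − 1.5584 = 26.07 bar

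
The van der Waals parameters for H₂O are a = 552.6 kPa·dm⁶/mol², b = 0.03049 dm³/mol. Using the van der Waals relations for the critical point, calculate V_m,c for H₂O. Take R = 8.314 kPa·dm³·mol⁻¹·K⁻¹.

V_m,c ≈ 0.09147 dm³/mol

For a van der Waals gas, V_m,c = 3b.
V_m,c = 3×0.03049 = 0.09147 dm³/mol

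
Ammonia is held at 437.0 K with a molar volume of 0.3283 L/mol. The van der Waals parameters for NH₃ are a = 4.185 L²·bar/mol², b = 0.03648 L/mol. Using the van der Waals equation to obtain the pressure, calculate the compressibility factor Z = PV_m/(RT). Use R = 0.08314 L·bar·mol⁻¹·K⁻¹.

Z ≈ 0.7741

P = RT/(V_m − b) − a/V_m² = (0.08314)(437.0)/(0.3283 − 0.03648) − 4.185/(0.3283)²
  = 36.332/0.29182 − 38.829 = 124.50 − 38.829 = 85.67 bar
Z = PV_m/(RT) = (85.67)(0.3283)/((0.08314)(437.0)) = 28.125/36.332 = 0.7741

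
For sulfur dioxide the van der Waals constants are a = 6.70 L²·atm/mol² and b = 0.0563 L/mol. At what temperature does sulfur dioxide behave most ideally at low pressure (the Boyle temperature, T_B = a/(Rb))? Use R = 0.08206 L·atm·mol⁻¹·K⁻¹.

T_B ≈ 1450 K

For a van der Waals gas the second virial coefficient B₂ = b − a/(RT) vanishes at T_B = a/(Rb).
T_B = 6.70/(0.08206×0.0563) = 6.70/0.0046200 = 1450 K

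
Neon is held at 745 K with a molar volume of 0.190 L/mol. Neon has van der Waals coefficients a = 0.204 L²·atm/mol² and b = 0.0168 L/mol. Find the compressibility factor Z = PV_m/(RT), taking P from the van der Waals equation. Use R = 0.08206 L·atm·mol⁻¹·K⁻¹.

P = RT/(V_m − b) − a/V_m² = (0.08206)(745)/(0.190 − 0.0168) − 0.204/(0.190)²
  = 61.135/0.17320 − 5.6510 = 352.97 − 5.6510 = 347.32 atm
Z = PV_m/(RT) = (347.32)(0.190)/((0.08206)(745)) = 65.991/61.135 = 1.079

Z ≈ 1.079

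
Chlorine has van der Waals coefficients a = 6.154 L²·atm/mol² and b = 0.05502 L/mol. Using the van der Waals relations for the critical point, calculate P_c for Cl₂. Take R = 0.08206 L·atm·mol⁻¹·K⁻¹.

For a van der Waals gas, P_c = a/(27b²).
P_c = 6.154/(27×(0.05502)²) = 6.154/0.081734 = 75.29 atm

P_c ≈ 75.29 atm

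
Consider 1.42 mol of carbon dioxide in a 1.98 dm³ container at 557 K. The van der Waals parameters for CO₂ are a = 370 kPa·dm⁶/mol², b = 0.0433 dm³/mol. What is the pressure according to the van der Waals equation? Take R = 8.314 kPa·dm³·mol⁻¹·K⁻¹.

P = nRT/(V − nb) − a n²/V²
nRT/(V − nb) = (1.42)(8.314)(557)/(1.98 − 1.42×0.0433) = 6575.9/1.9185 = 3427.6 kPa
a n²/V² = (370)(1.42)²/(1.98)² = 190.30 kPa
P = 3427.6 − 190.30 = 3237 kPa

P ≈ 3237 kPa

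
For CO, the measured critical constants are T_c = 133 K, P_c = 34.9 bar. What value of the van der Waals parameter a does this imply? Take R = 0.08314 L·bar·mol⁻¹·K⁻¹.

From T_c = 8a/(27Rb) and P_c = a/(27b²): a = 27 R² T_c²/(64 P_c).
a = 27×(0.08314)²×(133)²/(64×34.9) = 3301.3/2233.6 = 1.478 L²·bar/mol²

a ≈ 1.478 L²·bar/mol²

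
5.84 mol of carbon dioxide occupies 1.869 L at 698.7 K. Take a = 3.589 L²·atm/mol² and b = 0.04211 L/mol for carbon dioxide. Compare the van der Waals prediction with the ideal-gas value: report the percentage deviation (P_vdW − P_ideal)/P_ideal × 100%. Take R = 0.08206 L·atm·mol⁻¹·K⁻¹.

Ideal: P_ideal = nRT/V = (5.84)(0.08206)(698.7)/1.869 = 179.154 atm
vdW: P = nRT/(V − nb) − a n²/V² = 334.838/1.62308 − 122.405/3.49316 = 206.298 − 35.0413 = 171.257 atm
% deviation = (171.257 − 179.154)/179.154 × 100% = -4.41%

-4.41 %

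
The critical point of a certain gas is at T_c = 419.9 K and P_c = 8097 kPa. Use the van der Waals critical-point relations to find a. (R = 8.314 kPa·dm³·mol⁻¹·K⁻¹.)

From T_c = 8a/(27Rb) and P_c = a/(27b²): a = 27 R² T_c²/(64 P_c).
a = 27×(8.314)²×(419.9)²/(64×8097) = 329060349/518208 = 635.0 kPa·dm⁶/mol²

a ≈ 635.0 kPa·dm⁶/mol²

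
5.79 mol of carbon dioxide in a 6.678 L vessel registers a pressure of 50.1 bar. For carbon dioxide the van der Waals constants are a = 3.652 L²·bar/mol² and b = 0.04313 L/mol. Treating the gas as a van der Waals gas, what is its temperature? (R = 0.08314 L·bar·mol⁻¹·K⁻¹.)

T = (P + a n²/V²)(V − nb)/(nR)
P + a n²/V² = 50.1 + (3.652)(5.79)²/(6.678)² = 52.845 bar
V − nb = 6.678 − (5.79)(0.04313) = 6.4283 L
T = (52.845)(6.4283)/((5.79)(0.08314)) = 705.7 K

T ≈ 705.7 K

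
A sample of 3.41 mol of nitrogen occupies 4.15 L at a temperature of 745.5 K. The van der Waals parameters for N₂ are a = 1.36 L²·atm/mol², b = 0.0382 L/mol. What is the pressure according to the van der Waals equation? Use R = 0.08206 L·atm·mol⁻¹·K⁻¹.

P ≈ 50.98 atm

P = nRT/(V − nb) − a n²/V²
nRT/(V − nb) = (3.41)(0.08206)(745.5)/(4.15 − 3.41×0.0382) = 208.61/4.0197 = 51.897 atm
a n²/V² = (1.36)(3.41)²/(4.15)² = 0.91823 atm
P = 51.897 − 0.91823 = 50.98 atm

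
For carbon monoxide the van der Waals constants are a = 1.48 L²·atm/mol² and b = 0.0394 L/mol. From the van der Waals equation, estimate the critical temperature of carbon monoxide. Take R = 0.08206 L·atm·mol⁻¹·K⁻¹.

T_c ≈ 135.6 K

For a van der Waals gas, T_c = 8a/(27Rb).
T_c = 8×1.48/(27×0.08206×0.0394) = 11.840/0.087295 = 135.6 K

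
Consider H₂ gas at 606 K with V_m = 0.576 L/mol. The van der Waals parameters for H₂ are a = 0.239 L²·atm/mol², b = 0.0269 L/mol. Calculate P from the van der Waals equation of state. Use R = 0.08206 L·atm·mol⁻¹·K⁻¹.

P ≈ 89.84 atm

P = RT/(V_m − b) − a/V_m²
RT/(V_m − b) = (0.08206)(606)/(0.576 − 0.0269) = 49.728/0.54910 = 90.563 atm
a/V_m² = 0.239/(0.576)² = 0.72037 atm
P = 90.563 − 0.72037 = 89.84 atm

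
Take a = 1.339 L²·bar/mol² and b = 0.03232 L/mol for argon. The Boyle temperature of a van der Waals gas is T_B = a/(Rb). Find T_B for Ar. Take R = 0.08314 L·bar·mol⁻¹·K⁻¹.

For a van der Waals gas the second virial coefficient B₂ = b − a/(RT) vanishes at T_B = a/(Rb).
T_B = 1.339/(0.08314×0.03232) = 1.339/0.0026871 = 498.3 K

T_B ≈ 498.3 K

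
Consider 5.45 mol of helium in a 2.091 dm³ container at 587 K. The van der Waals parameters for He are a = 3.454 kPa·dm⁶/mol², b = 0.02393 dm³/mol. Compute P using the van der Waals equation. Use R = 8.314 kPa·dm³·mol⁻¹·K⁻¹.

P ≈ 13543 kPa

P = nRT/(V − nb) − a n²/V²
nRT/(V − nb) = (5.45)(8.314)(587)/(2.091 − 5.45×0.02393) = 26598/1.9606 = 13566 kPa
a n²/V² = (3.454)(5.45)²/(2.091)² = 23.464 kPa
P = 13566 − 23.464 = 13543 kPa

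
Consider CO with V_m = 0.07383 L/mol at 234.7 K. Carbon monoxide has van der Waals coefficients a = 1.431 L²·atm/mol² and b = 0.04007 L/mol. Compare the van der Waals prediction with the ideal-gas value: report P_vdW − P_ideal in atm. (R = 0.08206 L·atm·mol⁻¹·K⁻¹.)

ΔP ≈ 47.09 atm

Ideal: P_ideal = RT/V_m = (0.08206)(234.7)/0.07383 = 260.863 atm
vdW: P = RT/(V_m − b) − a/V_m² = 19.2595/0.0337600 − 1.431/0.00545087 = 570.483 − 262.527 = 307.956 atm
ΔP = 307.956 − 260.863 = 47.09 atm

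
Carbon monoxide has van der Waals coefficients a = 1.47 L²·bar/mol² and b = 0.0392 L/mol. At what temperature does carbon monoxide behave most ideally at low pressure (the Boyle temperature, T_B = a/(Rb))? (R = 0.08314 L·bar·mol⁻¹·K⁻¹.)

T_B ≈ 451.0 K

For a van der Waals gas the second virial coefficient B₂ = b − a/(RT) vanishes at T_B = a/(Rb).
T_B = 1.47/(0.08314×0.0392) = 1.47/0.0032591 = 451.0 K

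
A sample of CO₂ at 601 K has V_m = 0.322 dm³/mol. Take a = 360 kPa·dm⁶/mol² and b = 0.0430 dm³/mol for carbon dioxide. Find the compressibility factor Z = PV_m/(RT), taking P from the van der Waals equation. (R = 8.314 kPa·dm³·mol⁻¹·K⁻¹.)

Z ≈ 0.9304

P = RT/(V_m − b) − a/V_m² = (8.314)(601)/(0.322 − 0.0430) − 360/(0.322)²
  = 4996.7/0.27900 − 3472.1 = 17909 − 3472.1 = 14437 kPa
Z = PV_m/(RT) = (14437)(0.322)/((8.314)(601)) = 4648.7/4996.7 = 0.9304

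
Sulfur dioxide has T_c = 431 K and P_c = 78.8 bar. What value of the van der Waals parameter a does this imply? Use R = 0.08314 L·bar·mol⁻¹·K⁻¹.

a ≈ 6.874 L²·bar/mol²

From T_c = 8a/(27Rb) and P_c = a/(27b²): a = 27 R² T_c²/(64 P_c).
a = 27×(0.08314)²×(431)²/(64×78.8) = 34669/5043.2 = 6.874 L²·bar/mol²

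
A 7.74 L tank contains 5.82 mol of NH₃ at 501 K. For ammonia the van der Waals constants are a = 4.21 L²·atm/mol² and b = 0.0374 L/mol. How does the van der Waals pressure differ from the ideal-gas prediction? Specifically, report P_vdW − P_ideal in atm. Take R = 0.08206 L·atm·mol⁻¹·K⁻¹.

ΔP ≈ -1.486 atm

Ideal: P_ideal = nRT/V = (5.82)(0.08206)(501)/7.74 = 30.9137 atm
vdW: P = nRT/(V − nb) − a n²/V² = 239.272/7.52233 − 142.603/59.9076 = 31.8082 − 2.38038 = 29.4278 atm
ΔP = 29.4278 − 30.9137 = -1.486 atm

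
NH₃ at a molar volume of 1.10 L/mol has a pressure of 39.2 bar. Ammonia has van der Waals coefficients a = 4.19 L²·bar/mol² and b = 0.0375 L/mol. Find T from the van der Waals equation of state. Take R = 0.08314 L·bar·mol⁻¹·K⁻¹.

T ≈ 545.2 K

T = (P + a/V_m²)(V_m − b)/R
P + a/V_m² = 39.2 + 4.19/(1.10)² = 42.663 bar
V_m − b = 1.10 − 0.0375 = 1.0625 L/mol
T = (42.663)(1.0625)/0.08314 = 545.2 K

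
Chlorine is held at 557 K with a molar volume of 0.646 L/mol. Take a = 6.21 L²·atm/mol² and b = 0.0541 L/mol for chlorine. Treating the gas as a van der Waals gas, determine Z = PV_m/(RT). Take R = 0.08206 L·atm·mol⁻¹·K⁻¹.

Z ≈ 0.8811

P = RT/(V_m − b) − a/V_m² = (0.08206)(557)/(0.646 − 0.0541) − 6.21/(0.646)²
  = 45.707/0.59190 − 14.881 = 77.221 − 14.881 = 62.340 atm
Z = PV_m/(RT) = (62.340)(0.646)/((0.08206)(557)) = 40.272/45.707 = 0.8811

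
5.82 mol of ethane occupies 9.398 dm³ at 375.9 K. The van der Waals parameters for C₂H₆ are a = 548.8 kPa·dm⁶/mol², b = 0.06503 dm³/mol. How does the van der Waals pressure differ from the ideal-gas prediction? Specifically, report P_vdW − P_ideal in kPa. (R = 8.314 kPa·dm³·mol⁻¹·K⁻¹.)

Ideal: P_ideal = nRT/V = (5.82)(8.314)(375.9)/9.398 = 1935.40 kPa
vdW: P = nRT/(V − nb) − a n²/V² = 18188.9/9.01953 − 18589.2/88.3224 = 2016.61 − 210.470 = 1806.14 kPa
ΔP = 1806.14 − 1935.40 = -129.3 kPa

ΔP ≈ -129.3 kPa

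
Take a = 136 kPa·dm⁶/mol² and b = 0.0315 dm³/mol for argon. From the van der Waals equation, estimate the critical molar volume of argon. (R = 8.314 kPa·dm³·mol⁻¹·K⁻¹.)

V_m,c ≈ 0.09450 dm³/mol

For a van der Waals gas, V_m,c = 3b.
V_m,c = 3×0.0315 = 0.09450 dm³/mol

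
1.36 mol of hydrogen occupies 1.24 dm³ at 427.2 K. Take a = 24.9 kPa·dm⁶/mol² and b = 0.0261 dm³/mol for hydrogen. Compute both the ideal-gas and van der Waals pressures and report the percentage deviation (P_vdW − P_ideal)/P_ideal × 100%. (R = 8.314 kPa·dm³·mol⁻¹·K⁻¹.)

2.18 %

Ideal: P_ideal = nRT/V = (1.36)(8.314)(427.2)/1.24 = 3895.46 kPa
vdW: P = nRT/(V − nb) − a n²/V² = 4830.37/1.20450 − 46.0550/1.53760 = 4010.27 − 29.9525 = 3980.32 kPa
% deviation = (3980.32 − 3895.46)/3895.46 × 100% = 2.18%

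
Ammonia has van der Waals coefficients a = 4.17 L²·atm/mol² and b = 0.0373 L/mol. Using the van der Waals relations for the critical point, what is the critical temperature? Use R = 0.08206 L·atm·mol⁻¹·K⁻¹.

For a van der Waals gas, T_c = 8a/(27Rb).
T_c = 8×4.17/(27×0.08206×0.0373) = 33.360/0.082643 = 403.7 K

T_c ≈ 403.7 K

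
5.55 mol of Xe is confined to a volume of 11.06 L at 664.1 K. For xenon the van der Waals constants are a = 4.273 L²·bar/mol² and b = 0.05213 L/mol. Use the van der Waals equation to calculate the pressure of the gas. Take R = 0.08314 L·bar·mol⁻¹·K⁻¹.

P = nRT/(V − nb) − a n²/V²
nRT/(V − nb) = (5.55)(0.08314)(664.1)/(11.06 − 5.55×0.05213) = 306.43/10.771 = 28.450 bar
a n²/V² = (4.273)(5.55)²/(11.06)² = 1.0760 bar
P = 28.450 − 1.0760 = 27.37 bar

P ≈ 27.37 bar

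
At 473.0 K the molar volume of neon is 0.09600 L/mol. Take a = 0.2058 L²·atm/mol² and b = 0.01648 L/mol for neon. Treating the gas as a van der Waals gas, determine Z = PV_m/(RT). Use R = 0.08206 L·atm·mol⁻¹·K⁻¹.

P = RT/(V_m − b) − a/V_m² = (0.08206)(473.0)/(0.09600 − 0.01648) − 0.2058/(0.09600)²
  = 38.814/0.079520 − 22.331 = 488.10 − 22.331 = 465.77 atm
Z = PV_m/(RT) = (465.77)(0.09600)/((0.08206)(473.0)) = 44.714/38.814 = 1.152

Z ≈ 1.152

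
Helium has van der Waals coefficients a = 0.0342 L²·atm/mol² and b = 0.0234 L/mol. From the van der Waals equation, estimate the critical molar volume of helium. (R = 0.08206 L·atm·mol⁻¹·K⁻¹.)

For a van der Waals gas, V_m,c = 3b.
V_m,c = 3×0.0234 = 0.07020 L/mol

V_m,c ≈ 0.07020 L/mol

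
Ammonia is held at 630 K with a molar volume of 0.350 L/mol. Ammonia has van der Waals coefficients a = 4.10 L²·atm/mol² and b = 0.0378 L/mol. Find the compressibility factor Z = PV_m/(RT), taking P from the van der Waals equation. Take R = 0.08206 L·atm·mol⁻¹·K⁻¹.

P = RT/(V_m − b) − a/V_m² = (0.08206)(630)/(0.350 − 0.0378) − 4.10/(0.350)²
  = 51.698/0.31220 − 33.469 = 165.59 − 33.469 = 132.12 atm
Z = PV_m/(RT) = (132.12)(0.350)/((0.08206)(630)) = 46.242/51.698 = 0.8945

Z ≈ 0.8945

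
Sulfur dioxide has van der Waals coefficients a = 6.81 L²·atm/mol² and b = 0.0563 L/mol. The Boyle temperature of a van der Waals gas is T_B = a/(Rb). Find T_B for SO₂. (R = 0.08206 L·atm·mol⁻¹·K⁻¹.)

For a van der Waals gas the second virial coefficient B₂ = b − a/(RT) vanishes at T_B = a/(Rb).
T_B = 6.81/(0.08206×0.0563) = 6.81/0.0046200 = 1474 K

T_B ≈ 1474 K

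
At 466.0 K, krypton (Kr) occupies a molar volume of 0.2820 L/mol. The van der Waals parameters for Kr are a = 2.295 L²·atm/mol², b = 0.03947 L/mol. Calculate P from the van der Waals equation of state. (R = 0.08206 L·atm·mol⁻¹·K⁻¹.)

P = RT/(V_m − b) − a/V_m²
RT/(V_m − b) = (0.08206)(466.0)/(0.2820 − 0.03947) = 38.240/0.24253 = 157.67 atm
a/V_m² = 2.295/(0.2820)² = 28.859 atm
P = 157.67 − 28.859 = 128.8 atm

P ≈ 128.8 atm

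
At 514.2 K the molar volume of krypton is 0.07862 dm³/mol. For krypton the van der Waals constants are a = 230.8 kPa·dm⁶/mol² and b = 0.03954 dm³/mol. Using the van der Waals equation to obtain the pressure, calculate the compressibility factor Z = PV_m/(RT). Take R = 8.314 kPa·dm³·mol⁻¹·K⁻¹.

Z ≈ 1.325

P = RT/(V_m − b) − a/V_m² = (8.314)(514.2)/(0.07862 − 0.03954) − 230.8/(0.07862)²
  = 4275.1/0.039080 − 37340 = 109394 − 37340 = 72054 kPa
Z = PV_m/(RT) = (72054)(0.07862)/((8.314)(514.2)) = 5664.9/4275.1 = 1.325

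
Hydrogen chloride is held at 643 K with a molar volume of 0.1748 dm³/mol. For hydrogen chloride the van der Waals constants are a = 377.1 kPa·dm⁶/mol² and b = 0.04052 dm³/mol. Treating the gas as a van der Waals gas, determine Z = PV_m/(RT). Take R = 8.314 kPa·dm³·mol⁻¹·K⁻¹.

Z ≈ 0.8982

P = RT/(V_m − b) − a/V_m² = (8.314)(643)/(0.1748 − 0.04052) − 377.1/(0.1748)²
  = 5345.9/0.13428 − 12342 = 39812 − 12342 = 27470 kPa
Z = PV_m/(RT) = (27470)(0.1748)/((8.314)(643)) = 4801.8/5345.9 = 0.8982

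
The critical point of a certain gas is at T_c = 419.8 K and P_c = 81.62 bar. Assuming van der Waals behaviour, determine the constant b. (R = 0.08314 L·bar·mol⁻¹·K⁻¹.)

From T_c = 8a/(27Rb) and P_c = a/(27b²): b = R T_c/(8 P_c).
b = (0.08314)(419.8)/(8×81.62) = 34.902/652.96 = 0.05345 L/mol

b ≈ 0.05345 L/mol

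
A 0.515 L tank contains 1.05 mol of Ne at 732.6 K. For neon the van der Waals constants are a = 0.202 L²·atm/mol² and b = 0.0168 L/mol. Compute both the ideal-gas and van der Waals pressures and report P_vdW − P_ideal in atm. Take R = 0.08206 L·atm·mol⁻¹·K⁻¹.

ΔP ≈ 3.51 atm

Ideal: P_ideal = nRT/V = (1.05)(0.08206)(732.6)/0.515 = 122.569 atm
vdW: P = nRT/(V − nb) − a n²/V² = 63.1230/0.497360 − 0.222705/0.265225 = 126.916 − 0.839683 = 126.076 atm
ΔP = 126.076 − 122.569 = 3.51 atm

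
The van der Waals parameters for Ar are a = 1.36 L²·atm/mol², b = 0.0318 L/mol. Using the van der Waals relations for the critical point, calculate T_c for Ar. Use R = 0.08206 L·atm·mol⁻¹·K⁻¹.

T_c ≈ 154.4 K

For a van der Waals gas, T_c = 8a/(27Rb).
T_c = 8×1.36/(27×0.08206×0.0318) = 10.880/0.070457 = 154.4 K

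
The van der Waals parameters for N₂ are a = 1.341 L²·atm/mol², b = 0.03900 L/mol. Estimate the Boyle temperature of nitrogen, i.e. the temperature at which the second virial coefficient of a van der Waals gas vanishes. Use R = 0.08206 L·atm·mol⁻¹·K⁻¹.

For a van der Waals gas the second virial coefficient B₂ = b − a/(RT) vanishes at T_B = a/(Rb).
T_B = 1.341/(0.08206×0.03900) = 1.341/0.0032003 = 419.0 K

T_B ≈ 419.0 K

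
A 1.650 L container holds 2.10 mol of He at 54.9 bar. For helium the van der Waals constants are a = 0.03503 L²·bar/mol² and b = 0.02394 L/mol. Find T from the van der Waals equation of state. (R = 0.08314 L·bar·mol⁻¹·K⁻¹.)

T = (P + a n²/V²)(V − nb)/(nR)
P + a n²/V² = 54.9 + (0.03503)(2.10)²/(1.650)² = 54.957 bar
V − nb = 1.650 − (2.10)(0.02394) = 1.5997 L
T = (54.957)(1.5997)/((2.10)(0.08314)) = 503.5 K

T ≈ 503.5 K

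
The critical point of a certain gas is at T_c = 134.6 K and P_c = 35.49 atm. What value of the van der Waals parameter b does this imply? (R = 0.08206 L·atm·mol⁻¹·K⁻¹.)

b ≈ 0.03890 L/mol

From T_c = 8a/(27Rb) and P_c = a/(27b²): b = R T_c/(8 P_c).
b = (0.08206)(134.6)/(8×35.49) = 11.045/283.92 = 0.03890 L/mol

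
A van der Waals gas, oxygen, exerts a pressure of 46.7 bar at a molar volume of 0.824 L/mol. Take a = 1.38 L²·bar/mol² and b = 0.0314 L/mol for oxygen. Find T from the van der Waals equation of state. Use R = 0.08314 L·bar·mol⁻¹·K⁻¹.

T ≈ 464.6 K

T = (P + a/V_m²)(V_m − b)/R
P + a/V_m² = 46.7 + 1.38/(0.824)² = 48.732 bar
V_m − b = 0.824 − 0.0314 = 0.79260 L/mol
T = (48.732)(0.79260)/0.08314 = 464.6 K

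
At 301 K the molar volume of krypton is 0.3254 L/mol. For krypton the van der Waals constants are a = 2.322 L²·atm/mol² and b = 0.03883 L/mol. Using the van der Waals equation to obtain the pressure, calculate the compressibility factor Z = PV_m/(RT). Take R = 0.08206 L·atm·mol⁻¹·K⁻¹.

P = RT/(V_m − b) − a/V_m² = (0.08206)(301)/(0.3254 − 0.03883) − 2.322/(0.3254)²
  = 24.700/0.28657 − 21.929 = 86.192 − 21.929 = 64.263 atm
Z = PV_m/(RT) = (64.263)(0.3254)/((0.08206)(301)) = 20.911/24.700 = 0.8466

Z ≈ 0.8466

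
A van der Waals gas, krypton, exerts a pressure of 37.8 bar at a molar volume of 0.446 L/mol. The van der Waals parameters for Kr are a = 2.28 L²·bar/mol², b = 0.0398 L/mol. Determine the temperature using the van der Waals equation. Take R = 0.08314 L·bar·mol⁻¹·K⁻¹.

T = (P + a/V_m²)(V_m − b)/R
P + a/V_m² = 37.8 + 2.28/(0.446)² = 49.262 bar
V_m − b = 0.446 − 0.0398 = 0.40620 L/mol
T = (49.262)(0.40620)/0.08314 = 240.7 K

T ≈ 240.7 K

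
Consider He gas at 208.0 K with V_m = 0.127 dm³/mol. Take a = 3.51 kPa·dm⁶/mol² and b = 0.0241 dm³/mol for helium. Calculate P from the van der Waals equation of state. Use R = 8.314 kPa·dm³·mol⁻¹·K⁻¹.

P ≈ 16588 kPa

P = RT/(V_m − b) − a/V_m²
RT/(V_m − b) = (8.314)(208.0)/(0.127 − 0.0241) = 1729.3/0.10290 = 16806 kPa
a/V_m² = 3.51/(0.127)² = 217.62 kPa
P = 16806 − 217.62 = 16588 kPa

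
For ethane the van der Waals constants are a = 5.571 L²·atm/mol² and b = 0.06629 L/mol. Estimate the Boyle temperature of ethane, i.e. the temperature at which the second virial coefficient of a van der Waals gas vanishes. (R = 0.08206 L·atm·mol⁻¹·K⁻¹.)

For a van der Waals gas the second virial coefficient B₂ = b − a/(RT) vanishes at T_B = a/(Rb).
T_B = 5.571/(0.08206×0.06629) = 5.571/0.0054398 = 1024 K

T_B ≈ 1024 K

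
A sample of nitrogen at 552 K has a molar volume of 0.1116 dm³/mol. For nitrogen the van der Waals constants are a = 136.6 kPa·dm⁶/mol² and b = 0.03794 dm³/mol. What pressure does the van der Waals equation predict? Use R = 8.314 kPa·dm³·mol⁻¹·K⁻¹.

P = RT/(V_m − b) − a/V_m²
RT/(V_m − b) = (8.314)(552)/(0.1116 − 0.03794) = 4589.3/0.073660 = 62304 kPa
a/V_m² = 136.6/(0.1116)² = 10968 kPa
P = 62304 − 10968 = 51336 kPa

P ≈ 51336 kPa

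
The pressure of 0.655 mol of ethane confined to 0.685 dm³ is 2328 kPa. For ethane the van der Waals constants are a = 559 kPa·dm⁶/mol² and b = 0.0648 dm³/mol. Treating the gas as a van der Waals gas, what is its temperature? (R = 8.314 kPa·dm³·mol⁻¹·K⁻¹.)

T ≈ 335.0 K

T = (P + a n²/V²)(V − nb)/(nR)
P + a n²/V² = 2328 + (559)(0.655)²/(0.685)² = 2839.1 kPa
V − nb = 0.685 − (0.655)(0.0648) = 0.64256 dm³
T = (2839.1)(0.64256)/((0.655)(8.314)) = 335.0 K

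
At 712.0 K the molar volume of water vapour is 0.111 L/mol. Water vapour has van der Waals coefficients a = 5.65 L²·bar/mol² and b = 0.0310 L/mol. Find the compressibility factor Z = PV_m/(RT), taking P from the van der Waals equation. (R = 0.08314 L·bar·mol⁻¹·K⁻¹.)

Z ≈ 0.5276

P = RT/(V_m − b) − a/V_m² = (0.08314)(712.0)/(0.111 − 0.0310) − 5.65/(0.111)²
  = 59.196/0.080000 − 458.57 = 739.95 − 458.57 = 281.38 bar
Z = PV_m/(RT) = (281.38)(0.111)/((0.08314)(712.0)) = 31.233/59.196 = 0.5276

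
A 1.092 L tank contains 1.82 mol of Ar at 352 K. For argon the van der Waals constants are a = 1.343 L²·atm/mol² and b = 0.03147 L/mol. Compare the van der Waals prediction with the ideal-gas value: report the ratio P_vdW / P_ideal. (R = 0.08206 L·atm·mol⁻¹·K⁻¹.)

Ideal: P_ideal = nRT/V = (1.82)(0.08206)(352)/1.092 = 48.1419 atm
vdW: P = nRT/(V − nb) − a n²/V² = 52.5709/1.03472 − 4.44855/1.19246 = 50.8069 − 3.73057 = 47.0763 atm
Ratio = 47.0763/48.1419 = 0.9779

P_vdW / P_ideal ≈ 0.9779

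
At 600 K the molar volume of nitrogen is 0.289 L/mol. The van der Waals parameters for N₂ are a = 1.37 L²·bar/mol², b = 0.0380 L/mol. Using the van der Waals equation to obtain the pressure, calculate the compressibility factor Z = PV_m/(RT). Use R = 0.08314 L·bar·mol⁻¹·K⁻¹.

P = RT/(V_m − b) − a/V_m² = (0.08314)(600)/(0.289 − 0.0380) − 1.37/(0.289)²
  = 49.884/0.25100 − 16.403 = 198.74 − 16.403 = 182.34 bar
Z = PV_m/(RT) = (182.34)(0.289)/((0.08314)(600)) = 52.696/49.884 = 1.056

Z ≈ 1.056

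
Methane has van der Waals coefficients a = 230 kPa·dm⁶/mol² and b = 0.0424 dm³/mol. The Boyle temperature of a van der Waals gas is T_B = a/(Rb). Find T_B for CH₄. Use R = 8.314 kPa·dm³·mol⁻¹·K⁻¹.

T_B ≈ 652.5 K

For a van der Waals gas the second virial coefficient B₂ = b − a/(RT) vanishes at T_B = a/(Rb).
T_B = 230/(8.314×0.0424) = 230/0.35251 = 652.5 K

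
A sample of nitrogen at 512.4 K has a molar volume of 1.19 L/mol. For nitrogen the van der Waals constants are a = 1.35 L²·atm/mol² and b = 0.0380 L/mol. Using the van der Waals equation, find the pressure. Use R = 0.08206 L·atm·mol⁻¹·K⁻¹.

P ≈ 35.55 atm

P = RT/(V_m − b) − a/V_m²
RT/(V_m − b) = (0.08206)(512.4)/(1.19 − 0.0380) = 42.048/1.1520 = 36.500 atm
a/V_m² = 1.35/(1.19)² = 0.95332 atm
P = 36.500 − 0.95332 = 35.55 atm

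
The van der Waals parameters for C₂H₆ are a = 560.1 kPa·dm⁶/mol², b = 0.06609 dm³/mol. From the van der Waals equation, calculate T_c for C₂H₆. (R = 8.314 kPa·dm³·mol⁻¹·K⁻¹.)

For a van der Waals gas, T_c = 8a/(27Rb).
T_c = 8×560.1/(27×8.314×0.06609) = 4480.8/14.836 = 302.0 K

T_c ≈ 302.0 K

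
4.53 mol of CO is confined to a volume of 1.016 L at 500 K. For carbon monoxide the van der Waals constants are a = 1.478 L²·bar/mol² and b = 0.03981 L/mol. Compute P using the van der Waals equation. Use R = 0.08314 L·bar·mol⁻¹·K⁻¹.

P = nRT/(V − nb) − a n²/V²
nRT/(V − nb) = (4.53)(0.08314)(500)/(1.016 − 4.53×0.03981) = 188.31/0.83566 = 225.34 bar
a n²/V² = (1.478)(4.53)²/(1.016)² = 29.382 bar
P = 225.34 − 29.382 = 196.0 bar

P ≈ 196.0 bar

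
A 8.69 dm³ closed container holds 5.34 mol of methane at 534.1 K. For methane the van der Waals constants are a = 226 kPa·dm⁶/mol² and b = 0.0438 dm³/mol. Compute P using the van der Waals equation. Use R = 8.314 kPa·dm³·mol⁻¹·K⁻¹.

P ≈ 2719 kPa

P = nRT/(V − nb) − a n²/V²
nRT/(V − nb) = (5.34)(8.314)(534.1)/(8.69 − 5.34×0.0438) = 23712/8.4561 = 2804.1 kPa
a n²/V² = (226)(5.34)²/(8.69)² = 85.340 kPa
P = 2804.1 − 85.340 = 2719 kPa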